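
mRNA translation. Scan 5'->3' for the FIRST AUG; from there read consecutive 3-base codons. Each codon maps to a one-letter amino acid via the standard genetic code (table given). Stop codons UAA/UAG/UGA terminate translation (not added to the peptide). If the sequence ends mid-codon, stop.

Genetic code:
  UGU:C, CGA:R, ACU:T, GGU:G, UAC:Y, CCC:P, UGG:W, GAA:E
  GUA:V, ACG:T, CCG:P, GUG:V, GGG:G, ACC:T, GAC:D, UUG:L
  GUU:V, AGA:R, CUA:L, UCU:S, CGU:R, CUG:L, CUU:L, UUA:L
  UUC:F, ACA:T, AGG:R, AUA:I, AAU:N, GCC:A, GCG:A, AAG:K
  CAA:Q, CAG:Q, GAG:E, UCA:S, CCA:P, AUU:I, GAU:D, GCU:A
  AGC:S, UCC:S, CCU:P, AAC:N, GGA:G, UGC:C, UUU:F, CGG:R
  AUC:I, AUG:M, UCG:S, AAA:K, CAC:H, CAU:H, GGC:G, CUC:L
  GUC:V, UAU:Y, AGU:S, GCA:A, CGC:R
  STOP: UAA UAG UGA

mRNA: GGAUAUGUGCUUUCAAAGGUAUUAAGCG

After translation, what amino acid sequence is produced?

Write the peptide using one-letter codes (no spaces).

Answer: MCFQRY

Derivation:
start AUG at pos 4
pos 4: AUG -> M; peptide=M
pos 7: UGC -> C; peptide=MC
pos 10: UUU -> F; peptide=MCF
pos 13: CAA -> Q; peptide=MCFQ
pos 16: AGG -> R; peptide=MCFQR
pos 19: UAU -> Y; peptide=MCFQRY
pos 22: UAA -> STOP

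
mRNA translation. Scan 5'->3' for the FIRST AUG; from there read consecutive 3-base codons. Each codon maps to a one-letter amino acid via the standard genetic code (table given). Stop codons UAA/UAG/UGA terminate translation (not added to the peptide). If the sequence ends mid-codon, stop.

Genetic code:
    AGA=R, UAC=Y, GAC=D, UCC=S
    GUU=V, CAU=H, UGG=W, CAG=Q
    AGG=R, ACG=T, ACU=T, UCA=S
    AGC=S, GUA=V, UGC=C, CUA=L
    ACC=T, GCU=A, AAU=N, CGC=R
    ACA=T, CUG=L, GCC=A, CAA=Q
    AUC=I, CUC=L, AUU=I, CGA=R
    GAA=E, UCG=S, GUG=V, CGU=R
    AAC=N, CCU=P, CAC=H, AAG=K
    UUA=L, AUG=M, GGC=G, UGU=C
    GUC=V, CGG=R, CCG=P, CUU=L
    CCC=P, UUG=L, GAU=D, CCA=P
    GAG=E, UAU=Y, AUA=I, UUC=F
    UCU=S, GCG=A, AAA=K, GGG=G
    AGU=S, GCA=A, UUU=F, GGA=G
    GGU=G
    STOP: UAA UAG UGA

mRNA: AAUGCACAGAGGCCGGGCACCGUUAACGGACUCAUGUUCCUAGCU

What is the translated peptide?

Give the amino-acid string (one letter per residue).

start AUG at pos 1
pos 1: AUG -> M; peptide=M
pos 4: CAC -> H; peptide=MH
pos 7: AGA -> R; peptide=MHR
pos 10: GGC -> G; peptide=MHRG
pos 13: CGG -> R; peptide=MHRGR
pos 16: GCA -> A; peptide=MHRGRA
pos 19: CCG -> P; peptide=MHRGRAP
pos 22: UUA -> L; peptide=MHRGRAPL
pos 25: ACG -> T; peptide=MHRGRAPLT
pos 28: GAC -> D; peptide=MHRGRAPLTD
pos 31: UCA -> S; peptide=MHRGRAPLTDS
pos 34: UGU -> C; peptide=MHRGRAPLTDSC
pos 37: UCC -> S; peptide=MHRGRAPLTDSCS
pos 40: UAG -> STOP

Answer: MHRGRAPLTDSCS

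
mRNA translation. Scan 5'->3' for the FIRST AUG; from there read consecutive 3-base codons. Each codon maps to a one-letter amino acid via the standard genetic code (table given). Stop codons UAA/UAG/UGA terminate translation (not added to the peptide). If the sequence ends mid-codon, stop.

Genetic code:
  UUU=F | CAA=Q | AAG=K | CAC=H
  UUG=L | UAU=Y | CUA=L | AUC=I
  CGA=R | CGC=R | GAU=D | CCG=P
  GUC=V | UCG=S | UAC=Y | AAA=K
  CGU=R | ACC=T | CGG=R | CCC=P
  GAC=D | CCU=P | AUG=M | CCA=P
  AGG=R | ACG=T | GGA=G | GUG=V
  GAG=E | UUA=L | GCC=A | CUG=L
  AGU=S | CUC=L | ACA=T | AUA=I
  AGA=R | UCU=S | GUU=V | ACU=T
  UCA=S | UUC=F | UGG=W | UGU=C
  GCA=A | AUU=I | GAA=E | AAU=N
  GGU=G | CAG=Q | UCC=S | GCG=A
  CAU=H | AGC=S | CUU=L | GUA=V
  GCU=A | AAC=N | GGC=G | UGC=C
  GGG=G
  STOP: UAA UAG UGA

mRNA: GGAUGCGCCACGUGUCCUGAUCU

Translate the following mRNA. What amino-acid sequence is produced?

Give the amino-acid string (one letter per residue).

Answer: MRHVS

Derivation:
start AUG at pos 2
pos 2: AUG -> M; peptide=M
pos 5: CGC -> R; peptide=MR
pos 8: CAC -> H; peptide=MRH
pos 11: GUG -> V; peptide=MRHV
pos 14: UCC -> S; peptide=MRHVS
pos 17: UGA -> STOP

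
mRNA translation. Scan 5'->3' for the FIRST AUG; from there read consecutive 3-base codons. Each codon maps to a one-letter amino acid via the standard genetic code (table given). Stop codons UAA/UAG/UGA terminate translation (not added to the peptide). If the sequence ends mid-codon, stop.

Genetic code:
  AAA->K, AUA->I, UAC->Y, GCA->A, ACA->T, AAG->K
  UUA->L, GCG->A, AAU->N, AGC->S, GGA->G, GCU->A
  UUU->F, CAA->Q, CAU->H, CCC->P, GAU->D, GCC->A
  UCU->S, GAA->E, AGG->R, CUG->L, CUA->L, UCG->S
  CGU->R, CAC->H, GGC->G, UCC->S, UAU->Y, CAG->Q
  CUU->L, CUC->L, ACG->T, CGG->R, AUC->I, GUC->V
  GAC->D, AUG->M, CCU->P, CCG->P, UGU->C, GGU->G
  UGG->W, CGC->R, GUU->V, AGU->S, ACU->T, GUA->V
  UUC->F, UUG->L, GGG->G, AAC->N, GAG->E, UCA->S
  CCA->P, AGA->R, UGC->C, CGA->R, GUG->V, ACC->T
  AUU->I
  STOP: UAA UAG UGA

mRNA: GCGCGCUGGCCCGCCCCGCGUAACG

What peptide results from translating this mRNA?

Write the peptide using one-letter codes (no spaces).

Answer: (empty: no AUG start codon)

Derivation:
no AUG start codon found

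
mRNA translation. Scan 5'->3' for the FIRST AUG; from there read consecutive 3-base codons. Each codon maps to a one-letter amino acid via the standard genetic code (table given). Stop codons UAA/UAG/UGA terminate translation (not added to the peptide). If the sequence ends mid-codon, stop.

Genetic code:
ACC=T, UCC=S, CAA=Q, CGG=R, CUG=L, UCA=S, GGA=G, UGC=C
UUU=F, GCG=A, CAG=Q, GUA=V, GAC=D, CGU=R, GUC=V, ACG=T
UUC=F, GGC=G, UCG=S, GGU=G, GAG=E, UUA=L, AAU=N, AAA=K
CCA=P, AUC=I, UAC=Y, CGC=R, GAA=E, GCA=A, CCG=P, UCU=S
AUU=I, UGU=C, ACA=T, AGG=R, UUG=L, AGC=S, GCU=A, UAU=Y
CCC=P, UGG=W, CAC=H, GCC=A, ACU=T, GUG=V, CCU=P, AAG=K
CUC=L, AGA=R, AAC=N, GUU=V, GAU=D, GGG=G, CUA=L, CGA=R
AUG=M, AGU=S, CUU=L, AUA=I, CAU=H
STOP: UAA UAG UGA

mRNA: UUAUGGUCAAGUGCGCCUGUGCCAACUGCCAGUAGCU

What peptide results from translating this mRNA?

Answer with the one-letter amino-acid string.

Answer: MVKCACANCQ

Derivation:
start AUG at pos 2
pos 2: AUG -> M; peptide=M
pos 5: GUC -> V; peptide=MV
pos 8: AAG -> K; peptide=MVK
pos 11: UGC -> C; peptide=MVKC
pos 14: GCC -> A; peptide=MVKCA
pos 17: UGU -> C; peptide=MVKCAC
pos 20: GCC -> A; peptide=MVKCACA
pos 23: AAC -> N; peptide=MVKCACAN
pos 26: UGC -> C; peptide=MVKCACANC
pos 29: CAG -> Q; peptide=MVKCACANCQ
pos 32: UAG -> STOP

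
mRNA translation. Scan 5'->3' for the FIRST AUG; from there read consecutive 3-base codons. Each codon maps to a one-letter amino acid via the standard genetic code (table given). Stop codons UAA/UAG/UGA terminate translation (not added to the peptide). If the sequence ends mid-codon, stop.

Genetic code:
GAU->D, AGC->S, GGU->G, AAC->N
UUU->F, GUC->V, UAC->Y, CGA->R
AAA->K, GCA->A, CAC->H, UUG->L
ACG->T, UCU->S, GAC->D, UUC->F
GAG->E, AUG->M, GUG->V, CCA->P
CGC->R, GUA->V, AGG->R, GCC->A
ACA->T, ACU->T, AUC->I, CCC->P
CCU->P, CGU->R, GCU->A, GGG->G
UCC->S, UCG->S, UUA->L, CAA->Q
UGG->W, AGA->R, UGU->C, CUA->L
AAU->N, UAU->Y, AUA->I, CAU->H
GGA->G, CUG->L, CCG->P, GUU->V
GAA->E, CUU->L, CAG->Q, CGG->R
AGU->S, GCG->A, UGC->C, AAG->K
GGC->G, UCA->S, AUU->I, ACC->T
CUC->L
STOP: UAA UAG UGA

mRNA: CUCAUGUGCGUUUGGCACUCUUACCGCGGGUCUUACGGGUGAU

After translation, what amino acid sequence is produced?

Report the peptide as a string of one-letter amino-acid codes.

Answer: MCVWHSYRGSYG

Derivation:
start AUG at pos 3
pos 3: AUG -> M; peptide=M
pos 6: UGC -> C; peptide=MC
pos 9: GUU -> V; peptide=MCV
pos 12: UGG -> W; peptide=MCVW
pos 15: CAC -> H; peptide=MCVWH
pos 18: UCU -> S; peptide=MCVWHS
pos 21: UAC -> Y; peptide=MCVWHSY
pos 24: CGC -> R; peptide=MCVWHSYR
pos 27: GGG -> G; peptide=MCVWHSYRG
pos 30: UCU -> S; peptide=MCVWHSYRGS
pos 33: UAC -> Y; peptide=MCVWHSYRGSY
pos 36: GGG -> G; peptide=MCVWHSYRGSYG
pos 39: UGA -> STOP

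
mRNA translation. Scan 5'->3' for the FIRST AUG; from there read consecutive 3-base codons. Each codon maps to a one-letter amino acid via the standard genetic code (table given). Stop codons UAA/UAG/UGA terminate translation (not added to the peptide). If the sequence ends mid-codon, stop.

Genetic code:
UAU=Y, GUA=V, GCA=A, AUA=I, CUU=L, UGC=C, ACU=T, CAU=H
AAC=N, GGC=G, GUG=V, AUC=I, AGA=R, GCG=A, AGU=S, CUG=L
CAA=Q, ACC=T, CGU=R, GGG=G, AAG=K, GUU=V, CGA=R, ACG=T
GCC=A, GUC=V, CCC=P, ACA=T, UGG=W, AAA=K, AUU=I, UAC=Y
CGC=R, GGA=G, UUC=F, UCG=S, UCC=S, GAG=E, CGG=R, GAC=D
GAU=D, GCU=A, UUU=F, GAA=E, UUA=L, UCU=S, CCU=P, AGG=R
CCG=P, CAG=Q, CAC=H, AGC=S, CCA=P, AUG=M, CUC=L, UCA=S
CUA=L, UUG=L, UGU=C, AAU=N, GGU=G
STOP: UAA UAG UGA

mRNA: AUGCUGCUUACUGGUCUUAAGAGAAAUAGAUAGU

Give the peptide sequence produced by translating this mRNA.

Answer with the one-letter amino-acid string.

Answer: MLLTGLKRNR

Derivation:
start AUG at pos 0
pos 0: AUG -> M; peptide=M
pos 3: CUG -> L; peptide=ML
pos 6: CUU -> L; peptide=MLL
pos 9: ACU -> T; peptide=MLLT
pos 12: GGU -> G; peptide=MLLTG
pos 15: CUU -> L; peptide=MLLTGL
pos 18: AAG -> K; peptide=MLLTGLK
pos 21: AGA -> R; peptide=MLLTGLKR
pos 24: AAU -> N; peptide=MLLTGLKRN
pos 27: AGA -> R; peptide=MLLTGLKRNR
pos 30: UAG -> STOP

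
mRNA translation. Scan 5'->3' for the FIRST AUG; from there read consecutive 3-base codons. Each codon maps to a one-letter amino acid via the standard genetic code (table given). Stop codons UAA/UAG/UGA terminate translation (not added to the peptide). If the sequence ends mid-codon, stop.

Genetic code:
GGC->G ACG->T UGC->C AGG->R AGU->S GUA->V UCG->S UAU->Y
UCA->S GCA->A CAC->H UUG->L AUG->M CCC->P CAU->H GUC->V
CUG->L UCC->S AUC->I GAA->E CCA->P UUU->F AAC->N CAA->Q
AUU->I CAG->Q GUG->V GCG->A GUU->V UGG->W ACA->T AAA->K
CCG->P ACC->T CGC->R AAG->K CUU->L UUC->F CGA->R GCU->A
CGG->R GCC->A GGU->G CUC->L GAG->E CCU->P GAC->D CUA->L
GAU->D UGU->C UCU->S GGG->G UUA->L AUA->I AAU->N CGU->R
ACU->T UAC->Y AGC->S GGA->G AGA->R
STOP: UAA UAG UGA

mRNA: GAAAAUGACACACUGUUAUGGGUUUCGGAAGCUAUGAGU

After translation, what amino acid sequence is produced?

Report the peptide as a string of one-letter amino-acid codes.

Answer: MTHCYGFRKL

Derivation:
start AUG at pos 4
pos 4: AUG -> M; peptide=M
pos 7: ACA -> T; peptide=MT
pos 10: CAC -> H; peptide=MTH
pos 13: UGU -> C; peptide=MTHC
pos 16: UAU -> Y; peptide=MTHCY
pos 19: GGG -> G; peptide=MTHCYG
pos 22: UUU -> F; peptide=MTHCYGF
pos 25: CGG -> R; peptide=MTHCYGFR
pos 28: AAG -> K; peptide=MTHCYGFRK
pos 31: CUA -> L; peptide=MTHCYGFRKL
pos 34: UGA -> STOP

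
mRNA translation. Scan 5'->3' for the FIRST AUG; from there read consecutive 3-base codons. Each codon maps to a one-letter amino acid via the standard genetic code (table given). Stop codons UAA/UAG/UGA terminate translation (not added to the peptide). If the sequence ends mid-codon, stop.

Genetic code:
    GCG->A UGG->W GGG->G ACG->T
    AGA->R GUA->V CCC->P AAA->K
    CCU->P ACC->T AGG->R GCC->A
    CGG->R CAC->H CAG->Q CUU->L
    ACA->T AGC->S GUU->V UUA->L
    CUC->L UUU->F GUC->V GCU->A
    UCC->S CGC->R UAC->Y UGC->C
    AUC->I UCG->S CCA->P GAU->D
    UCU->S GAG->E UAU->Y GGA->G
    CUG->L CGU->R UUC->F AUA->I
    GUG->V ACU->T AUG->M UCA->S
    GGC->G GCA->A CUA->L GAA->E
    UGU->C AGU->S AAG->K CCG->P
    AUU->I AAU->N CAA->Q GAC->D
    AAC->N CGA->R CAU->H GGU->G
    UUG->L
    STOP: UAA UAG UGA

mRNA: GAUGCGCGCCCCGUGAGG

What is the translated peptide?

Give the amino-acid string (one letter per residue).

start AUG at pos 1
pos 1: AUG -> M; peptide=M
pos 4: CGC -> R; peptide=MR
pos 7: GCC -> A; peptide=MRA
pos 10: CCG -> P; peptide=MRAP
pos 13: UGA -> STOP

Answer: MRAP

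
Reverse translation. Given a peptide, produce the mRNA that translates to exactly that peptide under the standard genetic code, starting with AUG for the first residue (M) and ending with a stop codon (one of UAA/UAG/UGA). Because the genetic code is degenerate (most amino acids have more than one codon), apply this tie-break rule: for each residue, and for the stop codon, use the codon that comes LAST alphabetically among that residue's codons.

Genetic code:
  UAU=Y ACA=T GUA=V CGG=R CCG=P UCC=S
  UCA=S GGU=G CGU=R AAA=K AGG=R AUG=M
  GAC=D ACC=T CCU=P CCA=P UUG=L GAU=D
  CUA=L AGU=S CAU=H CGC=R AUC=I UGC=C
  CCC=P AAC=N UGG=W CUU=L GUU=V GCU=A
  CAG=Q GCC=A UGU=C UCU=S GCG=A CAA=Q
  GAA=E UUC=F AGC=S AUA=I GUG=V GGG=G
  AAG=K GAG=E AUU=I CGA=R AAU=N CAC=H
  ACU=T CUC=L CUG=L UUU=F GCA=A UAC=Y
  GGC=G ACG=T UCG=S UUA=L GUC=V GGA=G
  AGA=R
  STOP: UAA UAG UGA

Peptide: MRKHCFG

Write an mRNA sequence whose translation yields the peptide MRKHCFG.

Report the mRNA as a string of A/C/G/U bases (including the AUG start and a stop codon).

residue 1: M -> AUG (start codon)
residue 2: R codons sorted = AGA,AGG,CGA,CGC,CGG,CGU -> pick last = CGU
residue 3: K codons sorted = AAA,AAG -> pick last = AAG
residue 4: H codons sorted = CAC,CAU -> pick last = CAU
residue 5: C codons sorted = UGC,UGU -> pick last = UGU
residue 6: F codons sorted = UUC,UUU -> pick last = UUU
residue 7: G codons sorted = GGA,GGC,GGG,GGU -> pick last = GGU
terminator: stop codons sorted = UAA,UAG,UGA -> pick last = UGA

Answer: mRNA: AUGCGUAAGCAUUGUUUUGGUUGA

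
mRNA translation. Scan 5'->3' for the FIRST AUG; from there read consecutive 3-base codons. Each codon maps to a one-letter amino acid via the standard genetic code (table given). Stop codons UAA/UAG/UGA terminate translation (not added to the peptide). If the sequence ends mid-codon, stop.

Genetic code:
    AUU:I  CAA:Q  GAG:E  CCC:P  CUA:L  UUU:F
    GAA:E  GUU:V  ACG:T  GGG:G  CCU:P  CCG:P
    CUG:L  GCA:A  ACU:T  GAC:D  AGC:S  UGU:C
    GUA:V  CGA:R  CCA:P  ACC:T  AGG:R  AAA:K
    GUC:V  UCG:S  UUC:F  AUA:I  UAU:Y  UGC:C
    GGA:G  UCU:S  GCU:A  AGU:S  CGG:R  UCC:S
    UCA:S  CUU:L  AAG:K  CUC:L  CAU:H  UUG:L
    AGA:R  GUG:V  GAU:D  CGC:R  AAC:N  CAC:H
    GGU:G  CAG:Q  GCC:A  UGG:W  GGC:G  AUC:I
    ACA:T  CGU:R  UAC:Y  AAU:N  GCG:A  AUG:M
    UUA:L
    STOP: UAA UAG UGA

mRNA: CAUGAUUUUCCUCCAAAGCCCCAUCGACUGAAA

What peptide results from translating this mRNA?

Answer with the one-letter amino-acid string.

Answer: MIFLQSPID

Derivation:
start AUG at pos 1
pos 1: AUG -> M; peptide=M
pos 4: AUU -> I; peptide=MI
pos 7: UUC -> F; peptide=MIF
pos 10: CUC -> L; peptide=MIFL
pos 13: CAA -> Q; peptide=MIFLQ
pos 16: AGC -> S; peptide=MIFLQS
pos 19: CCC -> P; peptide=MIFLQSP
pos 22: AUC -> I; peptide=MIFLQSPI
pos 25: GAC -> D; peptide=MIFLQSPID
pos 28: UGA -> STOP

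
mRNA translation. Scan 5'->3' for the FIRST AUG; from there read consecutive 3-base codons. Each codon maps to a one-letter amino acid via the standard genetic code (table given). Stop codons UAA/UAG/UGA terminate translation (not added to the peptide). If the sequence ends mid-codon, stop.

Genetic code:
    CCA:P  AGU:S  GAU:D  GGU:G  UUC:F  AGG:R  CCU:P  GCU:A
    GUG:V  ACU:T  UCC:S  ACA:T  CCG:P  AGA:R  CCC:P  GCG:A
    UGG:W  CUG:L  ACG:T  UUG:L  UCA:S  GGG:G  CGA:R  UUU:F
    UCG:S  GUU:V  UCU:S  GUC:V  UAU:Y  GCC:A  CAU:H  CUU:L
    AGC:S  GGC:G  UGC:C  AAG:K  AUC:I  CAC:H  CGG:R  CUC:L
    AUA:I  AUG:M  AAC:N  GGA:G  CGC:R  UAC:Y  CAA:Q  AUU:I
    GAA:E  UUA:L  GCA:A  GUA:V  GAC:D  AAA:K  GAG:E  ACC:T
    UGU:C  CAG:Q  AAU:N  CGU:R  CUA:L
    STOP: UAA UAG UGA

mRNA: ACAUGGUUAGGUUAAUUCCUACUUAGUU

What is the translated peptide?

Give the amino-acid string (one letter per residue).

start AUG at pos 2
pos 2: AUG -> M; peptide=M
pos 5: GUU -> V; peptide=MV
pos 8: AGG -> R; peptide=MVR
pos 11: UUA -> L; peptide=MVRL
pos 14: AUU -> I; peptide=MVRLI
pos 17: CCU -> P; peptide=MVRLIP
pos 20: ACU -> T; peptide=MVRLIPT
pos 23: UAG -> STOP

Answer: MVRLIPT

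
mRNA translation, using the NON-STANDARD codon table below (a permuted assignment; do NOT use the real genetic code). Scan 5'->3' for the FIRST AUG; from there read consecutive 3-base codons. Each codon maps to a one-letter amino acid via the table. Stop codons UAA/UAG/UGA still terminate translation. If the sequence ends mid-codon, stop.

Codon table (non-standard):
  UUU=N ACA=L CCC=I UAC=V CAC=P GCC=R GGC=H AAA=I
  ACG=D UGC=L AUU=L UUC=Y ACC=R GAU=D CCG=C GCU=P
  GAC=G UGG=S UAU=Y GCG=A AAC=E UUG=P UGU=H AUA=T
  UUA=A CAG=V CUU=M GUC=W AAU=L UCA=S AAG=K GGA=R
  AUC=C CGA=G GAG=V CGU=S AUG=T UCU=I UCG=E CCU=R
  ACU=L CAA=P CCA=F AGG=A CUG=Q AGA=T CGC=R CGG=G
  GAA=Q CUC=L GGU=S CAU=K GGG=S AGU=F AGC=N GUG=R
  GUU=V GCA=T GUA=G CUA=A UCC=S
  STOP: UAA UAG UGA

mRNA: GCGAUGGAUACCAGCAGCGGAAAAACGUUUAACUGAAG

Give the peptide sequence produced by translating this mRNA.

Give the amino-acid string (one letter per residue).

start AUG at pos 3
pos 3: AUG -> T; peptide=T
pos 6: GAU -> D; peptide=TD
pos 9: ACC -> R; peptide=TDR
pos 12: AGC -> N; peptide=TDRN
pos 15: AGC -> N; peptide=TDRNN
pos 18: GGA -> R; peptide=TDRNNR
pos 21: AAA -> I; peptide=TDRNNRI
pos 24: ACG -> D; peptide=TDRNNRID
pos 27: UUU -> N; peptide=TDRNNRIDN
pos 30: AAC -> E; peptide=TDRNNRIDNE
pos 33: UGA -> STOP

Answer: TDRNNRIDNE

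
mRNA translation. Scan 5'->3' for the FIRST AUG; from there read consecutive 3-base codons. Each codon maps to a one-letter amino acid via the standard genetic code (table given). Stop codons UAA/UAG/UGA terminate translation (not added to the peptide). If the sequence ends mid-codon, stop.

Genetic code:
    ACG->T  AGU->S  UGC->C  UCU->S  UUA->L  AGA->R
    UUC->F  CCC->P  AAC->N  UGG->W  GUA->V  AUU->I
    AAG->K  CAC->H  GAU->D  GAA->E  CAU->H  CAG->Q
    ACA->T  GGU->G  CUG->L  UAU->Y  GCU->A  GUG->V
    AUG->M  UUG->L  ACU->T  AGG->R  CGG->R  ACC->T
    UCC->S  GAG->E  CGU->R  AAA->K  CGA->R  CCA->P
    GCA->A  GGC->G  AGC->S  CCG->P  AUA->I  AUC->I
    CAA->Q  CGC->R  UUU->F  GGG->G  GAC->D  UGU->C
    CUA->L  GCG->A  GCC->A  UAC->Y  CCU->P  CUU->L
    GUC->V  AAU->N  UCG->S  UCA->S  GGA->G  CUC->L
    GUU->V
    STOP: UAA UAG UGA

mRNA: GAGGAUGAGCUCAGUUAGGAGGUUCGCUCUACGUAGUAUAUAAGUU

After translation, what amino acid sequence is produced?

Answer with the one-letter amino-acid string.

start AUG at pos 4
pos 4: AUG -> M; peptide=M
pos 7: AGC -> S; peptide=MS
pos 10: UCA -> S; peptide=MSS
pos 13: GUU -> V; peptide=MSSV
pos 16: AGG -> R; peptide=MSSVR
pos 19: AGG -> R; peptide=MSSVRR
pos 22: UUC -> F; peptide=MSSVRRF
pos 25: GCU -> A; peptide=MSSVRRFA
pos 28: CUA -> L; peptide=MSSVRRFAL
pos 31: CGU -> R; peptide=MSSVRRFALR
pos 34: AGU -> S; peptide=MSSVRRFALRS
pos 37: AUA -> I; peptide=MSSVRRFALRSI
pos 40: UAA -> STOP

Answer: MSSVRRFALRSI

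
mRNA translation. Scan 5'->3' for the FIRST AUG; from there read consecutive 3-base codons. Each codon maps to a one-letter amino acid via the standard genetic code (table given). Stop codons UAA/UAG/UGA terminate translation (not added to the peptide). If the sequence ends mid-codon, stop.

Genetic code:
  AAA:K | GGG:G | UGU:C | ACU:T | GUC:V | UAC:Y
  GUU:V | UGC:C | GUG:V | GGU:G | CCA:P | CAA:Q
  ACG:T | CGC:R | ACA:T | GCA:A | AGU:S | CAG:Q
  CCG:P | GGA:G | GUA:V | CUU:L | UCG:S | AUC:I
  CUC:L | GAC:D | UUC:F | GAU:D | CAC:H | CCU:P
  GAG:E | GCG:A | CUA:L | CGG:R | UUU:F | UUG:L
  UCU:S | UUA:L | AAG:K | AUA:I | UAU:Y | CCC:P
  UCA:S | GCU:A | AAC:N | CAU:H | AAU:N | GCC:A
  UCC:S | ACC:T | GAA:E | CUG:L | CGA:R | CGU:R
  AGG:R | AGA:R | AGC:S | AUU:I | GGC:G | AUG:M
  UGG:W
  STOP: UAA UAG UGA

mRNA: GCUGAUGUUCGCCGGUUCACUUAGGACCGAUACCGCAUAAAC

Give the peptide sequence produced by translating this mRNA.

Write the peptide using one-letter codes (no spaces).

start AUG at pos 4
pos 4: AUG -> M; peptide=M
pos 7: UUC -> F; peptide=MF
pos 10: GCC -> A; peptide=MFA
pos 13: GGU -> G; peptide=MFAG
pos 16: UCA -> S; peptide=MFAGS
pos 19: CUU -> L; peptide=MFAGSL
pos 22: AGG -> R; peptide=MFAGSLR
pos 25: ACC -> T; peptide=MFAGSLRT
pos 28: GAU -> D; peptide=MFAGSLRTD
pos 31: ACC -> T; peptide=MFAGSLRTDT
pos 34: GCA -> A; peptide=MFAGSLRTDTA
pos 37: UAA -> STOP

Answer: MFAGSLRTDTA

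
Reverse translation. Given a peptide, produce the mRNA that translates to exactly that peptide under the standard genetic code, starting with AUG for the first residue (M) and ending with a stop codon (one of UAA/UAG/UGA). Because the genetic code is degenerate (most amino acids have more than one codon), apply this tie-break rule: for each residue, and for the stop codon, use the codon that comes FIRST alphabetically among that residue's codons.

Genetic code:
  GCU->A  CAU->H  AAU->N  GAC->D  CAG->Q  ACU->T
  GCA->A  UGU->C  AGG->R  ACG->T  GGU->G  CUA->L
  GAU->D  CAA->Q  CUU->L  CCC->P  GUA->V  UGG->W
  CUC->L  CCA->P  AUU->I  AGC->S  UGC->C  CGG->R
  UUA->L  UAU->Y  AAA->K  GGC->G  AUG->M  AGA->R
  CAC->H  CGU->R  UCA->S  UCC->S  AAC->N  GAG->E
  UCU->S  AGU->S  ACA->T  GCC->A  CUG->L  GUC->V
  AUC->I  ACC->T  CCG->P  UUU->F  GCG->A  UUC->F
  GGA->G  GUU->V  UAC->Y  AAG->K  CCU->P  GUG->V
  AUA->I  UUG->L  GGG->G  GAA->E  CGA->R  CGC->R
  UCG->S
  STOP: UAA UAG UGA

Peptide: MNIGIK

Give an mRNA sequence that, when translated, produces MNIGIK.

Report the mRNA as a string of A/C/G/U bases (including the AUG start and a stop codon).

residue 1: M -> AUG (start codon)
residue 2: N codons sorted = AAC,AAU -> pick first = AAC
residue 3: I codons sorted = AUA,AUC,AUU -> pick first = AUA
residue 4: G codons sorted = GGA,GGC,GGG,GGU -> pick first = GGA
residue 5: I codons sorted = AUA,AUC,AUU -> pick first = AUA
residue 6: K codons sorted = AAA,AAG -> pick first = AAA
terminator: stop codons sorted = UAA,UAG,UGA -> pick first = UAA

Answer: mRNA: AUGAACAUAGGAAUAAAAUAA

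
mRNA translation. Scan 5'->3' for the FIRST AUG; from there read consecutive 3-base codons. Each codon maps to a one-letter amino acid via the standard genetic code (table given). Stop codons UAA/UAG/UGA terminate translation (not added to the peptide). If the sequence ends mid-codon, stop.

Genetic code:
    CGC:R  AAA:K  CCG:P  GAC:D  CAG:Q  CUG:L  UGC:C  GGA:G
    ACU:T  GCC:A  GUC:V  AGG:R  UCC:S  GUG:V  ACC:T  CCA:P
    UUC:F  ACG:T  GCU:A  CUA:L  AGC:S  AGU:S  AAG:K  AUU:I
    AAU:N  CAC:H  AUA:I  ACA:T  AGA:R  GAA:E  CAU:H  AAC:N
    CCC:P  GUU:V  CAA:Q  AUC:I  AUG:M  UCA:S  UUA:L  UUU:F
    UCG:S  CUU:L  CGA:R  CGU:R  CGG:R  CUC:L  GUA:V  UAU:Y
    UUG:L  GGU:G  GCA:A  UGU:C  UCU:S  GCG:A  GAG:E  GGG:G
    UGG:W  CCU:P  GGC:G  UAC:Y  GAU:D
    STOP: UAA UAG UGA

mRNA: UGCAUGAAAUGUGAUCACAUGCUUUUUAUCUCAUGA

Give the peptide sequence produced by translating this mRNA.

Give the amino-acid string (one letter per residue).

Answer: MKCDHMLFIS

Derivation:
start AUG at pos 3
pos 3: AUG -> M; peptide=M
pos 6: AAA -> K; peptide=MK
pos 9: UGU -> C; peptide=MKC
pos 12: GAU -> D; peptide=MKCD
pos 15: CAC -> H; peptide=MKCDH
pos 18: AUG -> M; peptide=MKCDHM
pos 21: CUU -> L; peptide=MKCDHML
pos 24: UUU -> F; peptide=MKCDHMLF
pos 27: AUC -> I; peptide=MKCDHMLFI
pos 30: UCA -> S; peptide=MKCDHMLFIS
pos 33: UGA -> STOP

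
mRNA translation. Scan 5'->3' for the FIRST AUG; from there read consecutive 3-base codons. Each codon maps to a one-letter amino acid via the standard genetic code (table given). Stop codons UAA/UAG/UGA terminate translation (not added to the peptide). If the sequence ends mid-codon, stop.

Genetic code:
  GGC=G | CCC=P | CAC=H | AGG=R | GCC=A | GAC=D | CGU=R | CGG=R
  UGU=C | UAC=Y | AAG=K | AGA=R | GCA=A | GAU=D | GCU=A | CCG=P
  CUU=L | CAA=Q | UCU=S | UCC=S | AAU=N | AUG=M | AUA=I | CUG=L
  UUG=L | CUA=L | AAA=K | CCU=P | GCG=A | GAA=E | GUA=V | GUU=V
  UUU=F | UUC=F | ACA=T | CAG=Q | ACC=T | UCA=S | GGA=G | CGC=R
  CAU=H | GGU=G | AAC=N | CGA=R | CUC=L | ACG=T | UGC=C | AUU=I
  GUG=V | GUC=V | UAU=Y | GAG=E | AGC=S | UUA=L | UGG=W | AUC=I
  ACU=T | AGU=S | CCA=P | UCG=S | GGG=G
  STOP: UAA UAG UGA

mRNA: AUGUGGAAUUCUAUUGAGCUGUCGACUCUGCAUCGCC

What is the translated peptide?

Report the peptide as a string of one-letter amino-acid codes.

start AUG at pos 0
pos 0: AUG -> M; peptide=M
pos 3: UGG -> W; peptide=MW
pos 6: AAU -> N; peptide=MWN
pos 9: UCU -> S; peptide=MWNS
pos 12: AUU -> I; peptide=MWNSI
pos 15: GAG -> E; peptide=MWNSIE
pos 18: CUG -> L; peptide=MWNSIEL
pos 21: UCG -> S; peptide=MWNSIELS
pos 24: ACU -> T; peptide=MWNSIELST
pos 27: CUG -> L; peptide=MWNSIELSTL
pos 30: CAU -> H; peptide=MWNSIELSTLH
pos 33: CGC -> R; peptide=MWNSIELSTLHR
pos 36: only 1 nt remain (<3), stop (end of mRNA)

Answer: MWNSIELSTLHR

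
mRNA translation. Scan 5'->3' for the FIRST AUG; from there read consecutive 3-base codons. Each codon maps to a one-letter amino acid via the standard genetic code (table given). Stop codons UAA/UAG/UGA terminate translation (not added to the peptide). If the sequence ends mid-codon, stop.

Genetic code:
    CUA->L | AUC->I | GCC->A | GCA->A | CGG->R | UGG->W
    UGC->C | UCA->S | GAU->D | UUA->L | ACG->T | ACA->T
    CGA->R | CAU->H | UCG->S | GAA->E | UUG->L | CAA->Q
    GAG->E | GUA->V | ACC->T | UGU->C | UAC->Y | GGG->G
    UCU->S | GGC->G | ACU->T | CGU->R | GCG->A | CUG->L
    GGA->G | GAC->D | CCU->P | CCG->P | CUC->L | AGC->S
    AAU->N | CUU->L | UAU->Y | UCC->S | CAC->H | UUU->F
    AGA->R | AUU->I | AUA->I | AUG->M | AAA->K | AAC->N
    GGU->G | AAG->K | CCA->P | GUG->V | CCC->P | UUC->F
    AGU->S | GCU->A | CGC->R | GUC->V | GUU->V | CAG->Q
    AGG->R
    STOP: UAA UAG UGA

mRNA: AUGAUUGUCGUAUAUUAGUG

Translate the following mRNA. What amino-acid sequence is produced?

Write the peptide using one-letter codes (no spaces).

Answer: MIVVY

Derivation:
start AUG at pos 0
pos 0: AUG -> M; peptide=M
pos 3: AUU -> I; peptide=MI
pos 6: GUC -> V; peptide=MIV
pos 9: GUA -> V; peptide=MIVV
pos 12: UAU -> Y; peptide=MIVVY
pos 15: UAG -> STOP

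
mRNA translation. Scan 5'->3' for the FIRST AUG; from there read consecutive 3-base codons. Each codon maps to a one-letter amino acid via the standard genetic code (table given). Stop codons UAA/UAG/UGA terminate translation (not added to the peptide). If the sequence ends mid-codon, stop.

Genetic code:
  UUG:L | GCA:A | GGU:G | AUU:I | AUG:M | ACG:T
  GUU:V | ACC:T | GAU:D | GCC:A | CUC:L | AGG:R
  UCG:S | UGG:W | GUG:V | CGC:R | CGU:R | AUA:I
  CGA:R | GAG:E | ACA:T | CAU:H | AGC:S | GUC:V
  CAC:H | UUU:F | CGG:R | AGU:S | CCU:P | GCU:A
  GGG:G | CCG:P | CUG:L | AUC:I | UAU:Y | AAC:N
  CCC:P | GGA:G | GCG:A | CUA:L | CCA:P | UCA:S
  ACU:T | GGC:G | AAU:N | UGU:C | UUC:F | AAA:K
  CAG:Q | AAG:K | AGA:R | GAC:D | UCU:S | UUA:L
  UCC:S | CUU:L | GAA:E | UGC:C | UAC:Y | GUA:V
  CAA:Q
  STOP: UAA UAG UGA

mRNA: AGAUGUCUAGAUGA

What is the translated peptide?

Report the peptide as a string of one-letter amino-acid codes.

Answer: MSR

Derivation:
start AUG at pos 2
pos 2: AUG -> M; peptide=M
pos 5: UCU -> S; peptide=MS
pos 8: AGA -> R; peptide=MSR
pos 11: UGA -> STOP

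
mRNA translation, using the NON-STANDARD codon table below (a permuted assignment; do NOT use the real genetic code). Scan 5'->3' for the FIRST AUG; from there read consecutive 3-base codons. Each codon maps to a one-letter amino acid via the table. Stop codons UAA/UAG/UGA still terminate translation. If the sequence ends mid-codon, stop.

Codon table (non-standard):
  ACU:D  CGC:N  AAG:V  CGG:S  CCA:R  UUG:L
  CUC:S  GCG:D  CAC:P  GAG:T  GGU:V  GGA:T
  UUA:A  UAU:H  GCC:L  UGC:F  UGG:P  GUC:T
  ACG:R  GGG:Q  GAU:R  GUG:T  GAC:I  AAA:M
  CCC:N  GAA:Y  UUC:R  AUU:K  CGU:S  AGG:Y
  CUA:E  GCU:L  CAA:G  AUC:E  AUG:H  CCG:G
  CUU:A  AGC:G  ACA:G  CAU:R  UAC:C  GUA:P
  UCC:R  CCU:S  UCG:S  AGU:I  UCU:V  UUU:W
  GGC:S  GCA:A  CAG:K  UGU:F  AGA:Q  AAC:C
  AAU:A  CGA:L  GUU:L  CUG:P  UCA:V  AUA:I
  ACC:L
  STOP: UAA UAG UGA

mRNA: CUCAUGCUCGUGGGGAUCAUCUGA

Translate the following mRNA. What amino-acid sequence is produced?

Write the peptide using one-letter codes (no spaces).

start AUG at pos 3
pos 3: AUG -> H; peptide=H
pos 6: CUC -> S; peptide=HS
pos 9: GUG -> T; peptide=HST
pos 12: GGG -> Q; peptide=HSTQ
pos 15: AUC -> E; peptide=HSTQE
pos 18: AUC -> E; peptide=HSTQEE
pos 21: UGA -> STOP

Answer: HSTQEE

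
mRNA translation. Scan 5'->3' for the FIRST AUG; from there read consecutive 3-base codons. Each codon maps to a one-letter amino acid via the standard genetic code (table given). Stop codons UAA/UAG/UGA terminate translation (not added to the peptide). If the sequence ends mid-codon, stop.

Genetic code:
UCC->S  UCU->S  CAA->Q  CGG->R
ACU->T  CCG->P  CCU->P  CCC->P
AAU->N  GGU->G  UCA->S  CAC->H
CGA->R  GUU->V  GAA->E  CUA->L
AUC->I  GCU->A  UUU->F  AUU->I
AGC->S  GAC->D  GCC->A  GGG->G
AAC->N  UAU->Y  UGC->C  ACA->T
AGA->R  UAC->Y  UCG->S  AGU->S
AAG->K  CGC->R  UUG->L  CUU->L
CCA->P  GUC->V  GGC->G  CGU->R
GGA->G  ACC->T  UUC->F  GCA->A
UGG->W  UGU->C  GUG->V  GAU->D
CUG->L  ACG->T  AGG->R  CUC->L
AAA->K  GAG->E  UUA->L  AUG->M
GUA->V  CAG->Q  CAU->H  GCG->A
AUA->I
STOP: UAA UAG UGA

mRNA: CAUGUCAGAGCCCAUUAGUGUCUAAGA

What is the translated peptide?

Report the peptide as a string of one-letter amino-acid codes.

start AUG at pos 1
pos 1: AUG -> M; peptide=M
pos 4: UCA -> S; peptide=MS
pos 7: GAG -> E; peptide=MSE
pos 10: CCC -> P; peptide=MSEP
pos 13: AUU -> I; peptide=MSEPI
pos 16: AGU -> S; peptide=MSEPIS
pos 19: GUC -> V; peptide=MSEPISV
pos 22: UAA -> STOP

Answer: MSEPISV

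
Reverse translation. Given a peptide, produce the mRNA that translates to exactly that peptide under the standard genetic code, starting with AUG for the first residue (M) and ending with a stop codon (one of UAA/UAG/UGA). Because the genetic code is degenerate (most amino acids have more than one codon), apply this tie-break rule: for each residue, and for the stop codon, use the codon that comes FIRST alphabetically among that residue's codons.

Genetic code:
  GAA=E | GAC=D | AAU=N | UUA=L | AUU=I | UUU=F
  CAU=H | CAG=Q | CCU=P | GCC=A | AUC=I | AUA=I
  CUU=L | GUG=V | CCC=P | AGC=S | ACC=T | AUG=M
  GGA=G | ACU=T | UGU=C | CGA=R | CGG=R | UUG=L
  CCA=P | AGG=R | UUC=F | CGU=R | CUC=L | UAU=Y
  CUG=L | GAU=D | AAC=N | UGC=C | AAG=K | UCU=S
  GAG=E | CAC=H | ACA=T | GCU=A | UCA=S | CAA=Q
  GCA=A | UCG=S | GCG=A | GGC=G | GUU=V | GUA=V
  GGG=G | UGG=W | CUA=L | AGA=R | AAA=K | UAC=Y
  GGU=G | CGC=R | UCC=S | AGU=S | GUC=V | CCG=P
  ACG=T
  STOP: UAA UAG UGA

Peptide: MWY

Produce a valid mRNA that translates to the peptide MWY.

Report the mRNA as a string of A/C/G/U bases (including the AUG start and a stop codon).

Answer: mRNA: AUGUGGUACUAA

Derivation:
residue 1: M -> AUG (start codon)
residue 2: W -> UGG (only codon)
residue 3: Y codons sorted = UAC,UAU -> pick first = UAC
terminator: stop codons sorted = UAA,UAG,UGA -> pick first = UAA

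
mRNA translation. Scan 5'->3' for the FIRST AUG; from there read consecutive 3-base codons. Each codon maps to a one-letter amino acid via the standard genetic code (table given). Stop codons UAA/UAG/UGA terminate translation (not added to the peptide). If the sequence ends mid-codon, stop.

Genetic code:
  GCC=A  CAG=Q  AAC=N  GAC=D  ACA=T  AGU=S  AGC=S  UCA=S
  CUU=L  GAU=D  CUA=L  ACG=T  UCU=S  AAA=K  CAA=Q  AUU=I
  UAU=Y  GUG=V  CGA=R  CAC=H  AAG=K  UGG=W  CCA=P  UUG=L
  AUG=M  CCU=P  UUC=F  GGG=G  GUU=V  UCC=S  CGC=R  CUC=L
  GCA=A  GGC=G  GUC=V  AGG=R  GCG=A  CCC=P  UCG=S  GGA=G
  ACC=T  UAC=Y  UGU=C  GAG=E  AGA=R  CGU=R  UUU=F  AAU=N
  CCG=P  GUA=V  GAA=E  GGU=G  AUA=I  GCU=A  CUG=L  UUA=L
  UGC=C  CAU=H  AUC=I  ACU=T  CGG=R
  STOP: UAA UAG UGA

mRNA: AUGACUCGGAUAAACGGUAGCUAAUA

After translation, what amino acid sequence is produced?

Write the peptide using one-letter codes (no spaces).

Answer: MTRINGS

Derivation:
start AUG at pos 0
pos 0: AUG -> M; peptide=M
pos 3: ACU -> T; peptide=MT
pos 6: CGG -> R; peptide=MTR
pos 9: AUA -> I; peptide=MTRI
pos 12: AAC -> N; peptide=MTRIN
pos 15: GGU -> G; peptide=MTRING
pos 18: AGC -> S; peptide=MTRINGS
pos 21: UAA -> STOP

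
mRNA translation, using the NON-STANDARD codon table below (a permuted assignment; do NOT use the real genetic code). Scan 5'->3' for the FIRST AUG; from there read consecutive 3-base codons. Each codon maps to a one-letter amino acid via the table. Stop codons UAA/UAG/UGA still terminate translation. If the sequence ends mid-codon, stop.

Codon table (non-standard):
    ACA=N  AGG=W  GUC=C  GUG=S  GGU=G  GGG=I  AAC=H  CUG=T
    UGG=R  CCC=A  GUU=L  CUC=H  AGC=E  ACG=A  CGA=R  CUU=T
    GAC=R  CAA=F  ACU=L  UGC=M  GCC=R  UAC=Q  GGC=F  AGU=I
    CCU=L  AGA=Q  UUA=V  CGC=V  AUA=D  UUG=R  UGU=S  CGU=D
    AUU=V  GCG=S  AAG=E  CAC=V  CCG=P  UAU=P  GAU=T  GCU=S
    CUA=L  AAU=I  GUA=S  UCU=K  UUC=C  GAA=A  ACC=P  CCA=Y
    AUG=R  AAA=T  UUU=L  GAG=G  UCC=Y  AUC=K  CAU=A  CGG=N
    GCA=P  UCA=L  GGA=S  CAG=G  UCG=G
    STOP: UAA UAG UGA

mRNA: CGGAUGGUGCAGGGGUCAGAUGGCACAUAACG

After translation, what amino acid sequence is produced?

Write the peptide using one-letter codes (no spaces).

Answer: RSGILTFN

Derivation:
start AUG at pos 3
pos 3: AUG -> R; peptide=R
pos 6: GUG -> S; peptide=RS
pos 9: CAG -> G; peptide=RSG
pos 12: GGG -> I; peptide=RSGI
pos 15: UCA -> L; peptide=RSGIL
pos 18: GAU -> T; peptide=RSGILT
pos 21: GGC -> F; peptide=RSGILTF
pos 24: ACA -> N; peptide=RSGILTFN
pos 27: UAA -> STOP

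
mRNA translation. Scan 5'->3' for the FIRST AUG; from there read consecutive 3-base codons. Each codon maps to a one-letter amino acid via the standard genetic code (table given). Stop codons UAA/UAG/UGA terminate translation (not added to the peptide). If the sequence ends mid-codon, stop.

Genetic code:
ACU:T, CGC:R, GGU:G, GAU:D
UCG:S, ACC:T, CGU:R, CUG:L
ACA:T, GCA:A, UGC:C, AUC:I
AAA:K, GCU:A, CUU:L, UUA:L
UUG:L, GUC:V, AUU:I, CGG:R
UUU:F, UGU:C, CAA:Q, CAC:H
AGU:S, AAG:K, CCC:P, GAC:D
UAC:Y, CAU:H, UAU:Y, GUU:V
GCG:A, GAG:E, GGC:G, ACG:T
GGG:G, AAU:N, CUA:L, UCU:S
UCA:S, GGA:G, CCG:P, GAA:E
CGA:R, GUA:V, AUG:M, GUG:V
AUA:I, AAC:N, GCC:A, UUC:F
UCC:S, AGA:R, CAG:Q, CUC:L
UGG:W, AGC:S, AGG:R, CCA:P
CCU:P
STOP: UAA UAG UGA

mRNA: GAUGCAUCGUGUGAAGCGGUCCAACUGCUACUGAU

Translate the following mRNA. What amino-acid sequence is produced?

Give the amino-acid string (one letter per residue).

start AUG at pos 1
pos 1: AUG -> M; peptide=M
pos 4: CAU -> H; peptide=MH
pos 7: CGU -> R; peptide=MHR
pos 10: GUG -> V; peptide=MHRV
pos 13: AAG -> K; peptide=MHRVK
pos 16: CGG -> R; peptide=MHRVKR
pos 19: UCC -> S; peptide=MHRVKRS
pos 22: AAC -> N; peptide=MHRVKRSN
pos 25: UGC -> C; peptide=MHRVKRSNC
pos 28: UAC -> Y; peptide=MHRVKRSNCY
pos 31: UGA -> STOP

Answer: MHRVKRSNCY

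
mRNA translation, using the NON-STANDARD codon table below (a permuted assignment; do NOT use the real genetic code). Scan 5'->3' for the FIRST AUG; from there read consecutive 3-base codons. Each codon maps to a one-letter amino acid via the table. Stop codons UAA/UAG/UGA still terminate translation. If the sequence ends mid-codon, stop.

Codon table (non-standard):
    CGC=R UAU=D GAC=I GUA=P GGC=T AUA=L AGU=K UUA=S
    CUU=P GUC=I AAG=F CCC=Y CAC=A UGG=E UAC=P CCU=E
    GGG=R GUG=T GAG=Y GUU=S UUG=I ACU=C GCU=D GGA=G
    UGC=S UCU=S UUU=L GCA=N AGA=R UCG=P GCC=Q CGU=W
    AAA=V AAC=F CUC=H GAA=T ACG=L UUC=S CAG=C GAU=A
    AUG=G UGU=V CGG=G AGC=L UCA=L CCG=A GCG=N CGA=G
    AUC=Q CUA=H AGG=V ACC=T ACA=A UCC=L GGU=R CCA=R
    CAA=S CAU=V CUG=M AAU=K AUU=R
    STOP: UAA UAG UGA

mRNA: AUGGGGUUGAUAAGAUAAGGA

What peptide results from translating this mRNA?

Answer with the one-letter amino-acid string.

start AUG at pos 0
pos 0: AUG -> G; peptide=G
pos 3: GGG -> R; peptide=GR
pos 6: UUG -> I; peptide=GRI
pos 9: AUA -> L; peptide=GRIL
pos 12: AGA -> R; peptide=GRILR
pos 15: UAA -> STOP

Answer: GRILR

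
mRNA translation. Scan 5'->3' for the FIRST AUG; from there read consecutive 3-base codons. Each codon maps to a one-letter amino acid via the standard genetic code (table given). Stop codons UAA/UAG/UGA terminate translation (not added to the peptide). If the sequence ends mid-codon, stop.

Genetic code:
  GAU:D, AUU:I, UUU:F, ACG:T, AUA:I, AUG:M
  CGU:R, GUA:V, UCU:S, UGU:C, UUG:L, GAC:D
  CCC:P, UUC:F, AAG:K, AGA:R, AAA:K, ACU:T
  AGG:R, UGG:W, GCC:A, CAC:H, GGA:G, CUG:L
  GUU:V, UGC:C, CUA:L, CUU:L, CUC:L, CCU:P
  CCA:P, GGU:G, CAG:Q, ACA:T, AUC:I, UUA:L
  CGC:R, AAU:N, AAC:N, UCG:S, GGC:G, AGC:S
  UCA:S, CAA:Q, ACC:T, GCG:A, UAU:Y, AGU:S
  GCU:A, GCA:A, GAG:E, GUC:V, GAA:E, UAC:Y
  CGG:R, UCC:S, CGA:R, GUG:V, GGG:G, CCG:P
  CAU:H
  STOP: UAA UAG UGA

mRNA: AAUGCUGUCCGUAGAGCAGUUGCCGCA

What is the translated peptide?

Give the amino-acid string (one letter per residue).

start AUG at pos 1
pos 1: AUG -> M; peptide=M
pos 4: CUG -> L; peptide=ML
pos 7: UCC -> S; peptide=MLS
pos 10: GUA -> V; peptide=MLSV
pos 13: GAG -> E; peptide=MLSVE
pos 16: CAG -> Q; peptide=MLSVEQ
pos 19: UUG -> L; peptide=MLSVEQL
pos 22: CCG -> P; peptide=MLSVEQLP
pos 25: only 2 nt remain (<3), stop (end of mRNA)

Answer: MLSVEQLP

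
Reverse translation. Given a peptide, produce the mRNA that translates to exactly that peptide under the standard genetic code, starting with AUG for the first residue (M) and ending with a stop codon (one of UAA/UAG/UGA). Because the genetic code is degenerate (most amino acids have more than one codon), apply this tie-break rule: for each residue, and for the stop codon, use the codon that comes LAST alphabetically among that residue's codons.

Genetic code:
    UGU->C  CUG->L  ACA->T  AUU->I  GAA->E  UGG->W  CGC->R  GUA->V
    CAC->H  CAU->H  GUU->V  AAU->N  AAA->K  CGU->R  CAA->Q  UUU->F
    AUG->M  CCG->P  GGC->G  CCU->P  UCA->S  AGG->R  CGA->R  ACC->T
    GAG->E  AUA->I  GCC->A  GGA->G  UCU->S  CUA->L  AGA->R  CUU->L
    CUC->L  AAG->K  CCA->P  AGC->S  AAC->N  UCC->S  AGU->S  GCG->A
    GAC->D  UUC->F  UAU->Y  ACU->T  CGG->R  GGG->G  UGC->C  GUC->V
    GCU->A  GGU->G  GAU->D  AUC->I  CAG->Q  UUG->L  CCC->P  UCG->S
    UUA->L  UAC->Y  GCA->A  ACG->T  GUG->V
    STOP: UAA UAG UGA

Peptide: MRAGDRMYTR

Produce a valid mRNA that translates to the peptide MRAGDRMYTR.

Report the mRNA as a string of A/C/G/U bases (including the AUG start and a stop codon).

Answer: mRNA: AUGCGUGCUGGUGAUCGUAUGUAUACUCGUUGA

Derivation:
residue 1: M -> AUG (start codon)
residue 2: R codons sorted = AGA,AGG,CGA,CGC,CGG,CGU -> pick last = CGU
residue 3: A codons sorted = GCA,GCC,GCG,GCU -> pick last = GCU
residue 4: G codons sorted = GGA,GGC,GGG,GGU -> pick last = GGU
residue 5: D codons sorted = GAC,GAU -> pick last = GAU
residue 6: R codons sorted = AGA,AGG,CGA,CGC,CGG,CGU -> pick last = CGU
residue 7: M -> AUG (only codon)
residue 8: Y codons sorted = UAC,UAU -> pick last = UAU
residue 9: T codons sorted = ACA,ACC,ACG,ACU -> pick last = ACU
residue 10: R codons sorted = AGA,AGG,CGA,CGC,CGG,CGU -> pick last = CGU
terminator: stop codons sorted = UAA,UAG,UGA -> pick last = UGA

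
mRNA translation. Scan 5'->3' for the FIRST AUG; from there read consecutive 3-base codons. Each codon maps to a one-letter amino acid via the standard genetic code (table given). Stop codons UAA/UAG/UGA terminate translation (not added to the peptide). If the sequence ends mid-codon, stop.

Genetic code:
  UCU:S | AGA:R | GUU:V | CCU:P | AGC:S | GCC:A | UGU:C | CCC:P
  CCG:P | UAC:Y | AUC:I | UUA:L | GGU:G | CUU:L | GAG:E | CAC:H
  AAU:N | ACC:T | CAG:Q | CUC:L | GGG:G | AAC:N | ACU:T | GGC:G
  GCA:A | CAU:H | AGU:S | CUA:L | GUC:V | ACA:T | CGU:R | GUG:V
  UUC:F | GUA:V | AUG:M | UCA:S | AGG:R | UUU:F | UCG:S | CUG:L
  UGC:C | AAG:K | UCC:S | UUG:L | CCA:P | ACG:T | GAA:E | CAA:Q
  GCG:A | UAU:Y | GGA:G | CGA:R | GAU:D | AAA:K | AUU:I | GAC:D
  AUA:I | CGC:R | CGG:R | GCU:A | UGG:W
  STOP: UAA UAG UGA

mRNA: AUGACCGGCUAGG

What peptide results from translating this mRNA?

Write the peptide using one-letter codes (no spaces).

start AUG at pos 0
pos 0: AUG -> M; peptide=M
pos 3: ACC -> T; peptide=MT
pos 6: GGC -> G; peptide=MTG
pos 9: UAG -> STOP

Answer: MTG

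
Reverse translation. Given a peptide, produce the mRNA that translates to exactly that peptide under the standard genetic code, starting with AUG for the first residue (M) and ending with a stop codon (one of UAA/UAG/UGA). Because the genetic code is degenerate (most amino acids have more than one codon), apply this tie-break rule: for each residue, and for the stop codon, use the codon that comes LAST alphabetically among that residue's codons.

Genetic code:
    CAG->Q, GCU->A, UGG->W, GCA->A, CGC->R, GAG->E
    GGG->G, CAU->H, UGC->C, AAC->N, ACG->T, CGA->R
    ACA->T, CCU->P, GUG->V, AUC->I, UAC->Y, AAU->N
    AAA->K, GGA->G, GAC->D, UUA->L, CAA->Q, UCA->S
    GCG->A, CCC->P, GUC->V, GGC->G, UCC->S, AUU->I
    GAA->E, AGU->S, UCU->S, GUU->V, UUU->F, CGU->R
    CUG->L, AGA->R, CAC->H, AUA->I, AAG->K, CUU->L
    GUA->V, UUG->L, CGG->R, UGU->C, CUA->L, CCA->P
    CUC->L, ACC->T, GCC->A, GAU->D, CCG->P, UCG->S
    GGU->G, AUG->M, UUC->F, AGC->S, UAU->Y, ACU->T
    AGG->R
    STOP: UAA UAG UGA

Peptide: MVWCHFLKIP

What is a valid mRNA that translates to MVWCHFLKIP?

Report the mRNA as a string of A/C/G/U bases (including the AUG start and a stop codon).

Answer: mRNA: AUGGUUUGGUGUCAUUUUUUGAAGAUUCCUUGA

Derivation:
residue 1: M -> AUG (start codon)
residue 2: V codons sorted = GUA,GUC,GUG,GUU -> pick last = GUU
residue 3: W -> UGG (only codon)
residue 4: C codons sorted = UGC,UGU -> pick last = UGU
residue 5: H codons sorted = CAC,CAU -> pick last = CAU
residue 6: F codons sorted = UUC,UUU -> pick last = UUU
residue 7: L codons sorted = CUA,CUC,CUG,CUU,UUA,UUG -> pick last = UUG
residue 8: K codons sorted = AAA,AAG -> pick last = AAG
residue 9: I codons sorted = AUA,AUC,AUU -> pick last = AUU
residue 10: P codons sorted = CCA,CCC,CCG,CCU -> pick last = CCU
terminator: stop codons sorted = UAA,UAG,UGA -> pick last = UGA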